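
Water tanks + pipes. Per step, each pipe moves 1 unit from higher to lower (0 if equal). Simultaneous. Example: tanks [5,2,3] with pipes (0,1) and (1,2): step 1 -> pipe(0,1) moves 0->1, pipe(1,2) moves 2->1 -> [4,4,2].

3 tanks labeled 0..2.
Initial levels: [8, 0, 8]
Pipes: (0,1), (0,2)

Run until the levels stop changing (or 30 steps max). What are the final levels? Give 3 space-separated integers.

Answer: 6 5 5

Derivation:
Step 1: flows [0->1,0=2] -> levels [7 1 8]
Step 2: flows [0->1,2->0] -> levels [7 2 7]
Step 3: flows [0->1,0=2] -> levels [6 3 7]
Step 4: flows [0->1,2->0] -> levels [6 4 6]
Step 5: flows [0->1,0=2] -> levels [5 5 6]
Step 6: flows [0=1,2->0] -> levels [6 5 5]
Step 7: flows [0->1,0->2] -> levels [4 6 6]
Step 8: flows [1->0,2->0] -> levels [6 5 5]
  -> period-2 cycle: step 8 state = step 6 state; never stabilizes
  -> state at step 30: (30-6) mod 2 = 0, same as step 6 -> [6 5 5]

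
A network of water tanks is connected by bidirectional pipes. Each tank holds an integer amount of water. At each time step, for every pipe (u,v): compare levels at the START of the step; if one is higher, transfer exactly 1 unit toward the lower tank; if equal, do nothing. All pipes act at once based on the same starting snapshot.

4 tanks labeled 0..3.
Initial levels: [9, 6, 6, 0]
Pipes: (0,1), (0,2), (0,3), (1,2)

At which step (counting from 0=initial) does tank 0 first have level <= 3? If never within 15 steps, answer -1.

Answer: 6

Derivation:
Step 1: flows [0->1,0->2,0->3,1=2] -> levels [6 7 7 1]
Step 2: flows [1->0,2->0,0->3,1=2] -> levels [7 6 6 2]
Step 3: flows [0->1,0->2,0->3,1=2] -> levels [4 7 7 3]
Step 4: flows [1->0,2->0,0->3,1=2] -> levels [5 6 6 4]
Step 5: flows [1->0,2->0,0->3,1=2] -> levels [6 5 5 5]
Step 6: flows [0->1,0->2,0->3,1=2] -> levels [3 6 6 6]
Tank 0 first reaches <=3 at step 6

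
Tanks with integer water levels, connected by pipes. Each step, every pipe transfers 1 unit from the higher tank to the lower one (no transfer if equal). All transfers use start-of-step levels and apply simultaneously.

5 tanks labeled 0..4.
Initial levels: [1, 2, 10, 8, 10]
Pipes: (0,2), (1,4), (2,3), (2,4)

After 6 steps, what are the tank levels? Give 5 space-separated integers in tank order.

Step 1: flows [2->0,4->1,2->3,2=4] -> levels [2 3 8 9 9]
Step 2: flows [2->0,4->1,3->2,4->2] -> levels [3 4 9 8 7]
Step 3: flows [2->0,4->1,2->3,2->4] -> levels [4 5 6 9 7]
Step 4: flows [2->0,4->1,3->2,4->2] -> levels [5 6 7 8 5]
Step 5: flows [2->0,1->4,3->2,2->4] -> levels [6 5 6 7 7]
Step 6: flows [0=2,4->1,3->2,4->2] -> levels [6 6 8 6 5]

Answer: 6 6 8 6 5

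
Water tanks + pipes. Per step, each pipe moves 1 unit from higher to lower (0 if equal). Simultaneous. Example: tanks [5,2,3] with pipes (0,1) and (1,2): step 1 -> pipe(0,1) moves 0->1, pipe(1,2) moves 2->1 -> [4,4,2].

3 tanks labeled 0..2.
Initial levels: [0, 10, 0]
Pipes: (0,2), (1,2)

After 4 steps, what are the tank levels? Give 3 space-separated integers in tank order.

Step 1: flows [0=2,1->2] -> levels [0 9 1]
Step 2: flows [2->0,1->2] -> levels [1 8 1]
Step 3: flows [0=2,1->2] -> levels [1 7 2]
Step 4: flows [2->0,1->2] -> levels [2 6 2]

Answer: 2 6 2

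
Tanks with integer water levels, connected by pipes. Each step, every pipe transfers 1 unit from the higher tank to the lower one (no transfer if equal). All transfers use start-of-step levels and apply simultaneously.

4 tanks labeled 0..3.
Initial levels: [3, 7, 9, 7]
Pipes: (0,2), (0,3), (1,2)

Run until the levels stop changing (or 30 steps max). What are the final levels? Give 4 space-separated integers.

Answer: 7 7 6 6

Derivation:
Step 1: flows [2->0,3->0,2->1] -> levels [5 8 7 6]
Step 2: flows [2->0,3->0,1->2] -> levels [7 7 7 5]
Step 3: flows [0=2,0->3,1=2] -> levels [6 7 7 6]
Step 4: flows [2->0,0=3,1=2] -> levels [7 7 6 6]
Step 5: flows [0->2,0->3,1->2] -> levels [5 6 8 7]
Step 6: flows [2->0,3->0,2->1] -> levels [7 7 6 6]
  -> period-2 cycle: step 6 state = step 4 state; never stabilizes
  -> state at step 30: (30-4) mod 2 = 0, same as step 4 -> [7 7 6 6]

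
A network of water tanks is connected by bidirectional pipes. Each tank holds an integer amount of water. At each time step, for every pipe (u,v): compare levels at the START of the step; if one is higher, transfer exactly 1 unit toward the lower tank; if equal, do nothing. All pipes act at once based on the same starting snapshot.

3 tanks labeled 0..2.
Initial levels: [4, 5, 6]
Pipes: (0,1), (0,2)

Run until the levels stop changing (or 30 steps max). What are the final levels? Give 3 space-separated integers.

Step 1: flows [1->0,2->0] -> levels [6 4 5]
Step 2: flows [0->1,0->2] -> levels [4 5 6]
  -> period-2 cycle: step 2 state = step 0 state; never stabilizes
  -> state at step 30: (30-0) mod 2 = 0, same as step 0 -> [4 5 6]

Answer: 4 5 6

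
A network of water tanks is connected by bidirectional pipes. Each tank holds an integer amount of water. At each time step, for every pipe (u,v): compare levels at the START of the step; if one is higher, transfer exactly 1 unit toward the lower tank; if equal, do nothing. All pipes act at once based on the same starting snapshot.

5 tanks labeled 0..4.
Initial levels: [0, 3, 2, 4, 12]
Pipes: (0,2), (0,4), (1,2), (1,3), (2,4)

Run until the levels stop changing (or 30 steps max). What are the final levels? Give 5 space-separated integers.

Answer: 5 5 3 3 5

Derivation:
Step 1: flows [2->0,4->0,1->2,3->1,4->2] -> levels [2 3 3 3 10]
Step 2: flows [2->0,4->0,1=2,1=3,4->2] -> levels [4 3 3 3 8]
Step 3: flows [0->2,4->0,1=2,1=3,4->2] -> levels [4 3 5 3 6]
Step 4: flows [2->0,4->0,2->1,1=3,4->2] -> levels [6 4 4 3 4]
Step 5: flows [0->2,0->4,1=2,1->3,2=4] -> levels [4 3 5 4 5]
Step 6: flows [2->0,4->0,2->1,3->1,2=4] -> levels [6 5 3 3 4]
Step 7: flows [0->2,0->4,1->2,1->3,4->2] -> levels [4 3 6 4 4]
Step 8: flows [2->0,0=4,2->1,3->1,2->4] -> levels [5 5 3 3 5]
Step 9: flows [0->2,0=4,1->2,1->3,4->2] -> levels [4 3 6 4 4]
  -> period-2 cycle: step 9 state = step 7 state; never stabilizes
  -> state at step 30: (30-7) mod 2 = 1, same as step 8 -> [5 5 3 3 5]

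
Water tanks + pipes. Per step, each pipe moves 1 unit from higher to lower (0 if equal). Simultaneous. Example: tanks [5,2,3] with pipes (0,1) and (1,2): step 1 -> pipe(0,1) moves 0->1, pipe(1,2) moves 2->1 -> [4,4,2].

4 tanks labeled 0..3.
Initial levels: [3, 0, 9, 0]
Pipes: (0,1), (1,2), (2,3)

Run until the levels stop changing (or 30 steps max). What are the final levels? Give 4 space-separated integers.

Step 1: flows [0->1,2->1,2->3] -> levels [2 2 7 1]
Step 2: flows [0=1,2->1,2->3] -> levels [2 3 5 2]
Step 3: flows [1->0,2->1,2->3] -> levels [3 3 3 3]
Step 4: flows [0=1,1=2,2=3] -> levels [3 3 3 3]
  -> stable (no change)

Answer: 3 3 3 3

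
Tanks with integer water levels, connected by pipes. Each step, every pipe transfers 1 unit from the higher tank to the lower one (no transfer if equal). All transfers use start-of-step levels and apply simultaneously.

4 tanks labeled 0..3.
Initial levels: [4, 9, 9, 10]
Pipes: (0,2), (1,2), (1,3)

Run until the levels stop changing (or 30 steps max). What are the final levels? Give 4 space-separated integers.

Step 1: flows [2->0,1=2,3->1] -> levels [5 10 8 9]
Step 2: flows [2->0,1->2,1->3] -> levels [6 8 8 10]
Step 3: flows [2->0,1=2,3->1] -> levels [7 9 7 9]
Step 4: flows [0=2,1->2,1=3] -> levels [7 8 8 9]
Step 5: flows [2->0,1=2,3->1] -> levels [8 9 7 8]
Step 6: flows [0->2,1->2,1->3] -> levels [7 7 9 9]
Step 7: flows [2->0,2->1,3->1] -> levels [8 9 7 8]
  -> period-2 cycle: step 7 state = step 5 state; never stabilizes
  -> state at step 30: (30-5) mod 2 = 1, same as step 6 -> [7 7 9 9]

Answer: 7 7 9 9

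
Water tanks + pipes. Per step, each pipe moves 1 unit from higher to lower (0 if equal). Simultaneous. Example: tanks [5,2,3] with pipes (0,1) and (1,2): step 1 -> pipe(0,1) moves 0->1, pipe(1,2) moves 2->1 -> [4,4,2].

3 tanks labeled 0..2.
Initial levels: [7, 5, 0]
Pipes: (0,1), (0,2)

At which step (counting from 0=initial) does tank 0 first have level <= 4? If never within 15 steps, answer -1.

Answer: 3

Derivation:
Step 1: flows [0->1,0->2] -> levels [5 6 1]
Step 2: flows [1->0,0->2] -> levels [5 5 2]
Step 3: flows [0=1,0->2] -> levels [4 5 3]
Tank 0 first reaches <=4 at step 3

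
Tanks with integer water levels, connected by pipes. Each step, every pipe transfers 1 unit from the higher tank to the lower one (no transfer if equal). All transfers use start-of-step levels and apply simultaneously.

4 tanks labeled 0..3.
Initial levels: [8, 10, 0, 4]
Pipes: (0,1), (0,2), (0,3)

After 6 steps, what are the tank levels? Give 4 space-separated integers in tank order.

Step 1: flows [1->0,0->2,0->3] -> levels [7 9 1 5]
Step 2: flows [1->0,0->2,0->3] -> levels [6 8 2 6]
Step 3: flows [1->0,0->2,0=3] -> levels [6 7 3 6]
Step 4: flows [1->0,0->2,0=3] -> levels [6 6 4 6]
Step 5: flows [0=1,0->2,0=3] -> levels [5 6 5 6]
Step 6: flows [1->0,0=2,3->0] -> levels [7 5 5 5]

Answer: 7 5 5 5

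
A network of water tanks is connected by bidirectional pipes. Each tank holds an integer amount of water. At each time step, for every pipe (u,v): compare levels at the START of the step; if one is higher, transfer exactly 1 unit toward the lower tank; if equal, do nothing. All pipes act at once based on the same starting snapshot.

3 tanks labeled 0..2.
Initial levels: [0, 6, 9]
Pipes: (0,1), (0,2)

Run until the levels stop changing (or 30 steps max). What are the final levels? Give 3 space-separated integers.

Answer: 5 5 5

Derivation:
Step 1: flows [1->0,2->0] -> levels [2 5 8]
Step 2: flows [1->0,2->0] -> levels [4 4 7]
Step 3: flows [0=1,2->0] -> levels [5 4 6]
Step 4: flows [0->1,2->0] -> levels [5 5 5]
Step 5: flows [0=1,0=2] -> levels [5 5 5]
  -> stable (no change)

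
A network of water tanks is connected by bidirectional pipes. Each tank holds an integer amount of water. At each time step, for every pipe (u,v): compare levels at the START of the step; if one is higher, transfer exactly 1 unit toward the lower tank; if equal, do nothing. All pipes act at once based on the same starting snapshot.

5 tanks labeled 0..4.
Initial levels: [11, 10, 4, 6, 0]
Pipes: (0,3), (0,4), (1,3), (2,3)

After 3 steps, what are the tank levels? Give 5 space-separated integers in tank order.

Answer: 7 8 7 6 3

Derivation:
Step 1: flows [0->3,0->4,1->3,3->2] -> levels [9 9 5 7 1]
Step 2: flows [0->3,0->4,1->3,3->2] -> levels [7 8 6 8 2]
Step 3: flows [3->0,0->4,1=3,3->2] -> levels [7 8 7 6 3]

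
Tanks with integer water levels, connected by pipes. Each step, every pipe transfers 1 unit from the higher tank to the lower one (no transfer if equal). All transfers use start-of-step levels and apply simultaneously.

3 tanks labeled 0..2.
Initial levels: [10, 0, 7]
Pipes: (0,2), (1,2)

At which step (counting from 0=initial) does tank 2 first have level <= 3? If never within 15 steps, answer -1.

Step 1: flows [0->2,2->1] -> levels [9 1 7]
Step 2: flows [0->2,2->1] -> levels [8 2 7]
Step 3: flows [0->2,2->1] -> levels [7 3 7]
Step 4: flows [0=2,2->1] -> levels [7 4 6]
Step 5: flows [0->2,2->1] -> levels [6 5 6]
Step 6: flows [0=2,2->1] -> levels [6 6 5]
Step 7: flows [0->2,1->2] -> levels [5 5 7]
Step 8: flows [2->0,2->1] -> levels [6 6 5]
  -> period-2 cycle (repeats step 6); tank 2 never drops to <=3
Tank 2 never reaches <=3 within 15 steps

Answer: -1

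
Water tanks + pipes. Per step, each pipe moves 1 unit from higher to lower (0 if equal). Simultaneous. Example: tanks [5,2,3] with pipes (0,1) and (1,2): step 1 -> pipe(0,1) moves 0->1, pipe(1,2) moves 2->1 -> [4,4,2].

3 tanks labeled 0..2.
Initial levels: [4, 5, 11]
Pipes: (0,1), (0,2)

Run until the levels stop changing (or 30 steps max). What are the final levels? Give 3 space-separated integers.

Answer: 8 6 6

Derivation:
Step 1: flows [1->0,2->0] -> levels [6 4 10]
Step 2: flows [0->1,2->0] -> levels [6 5 9]
Step 3: flows [0->1,2->0] -> levels [6 6 8]
Step 4: flows [0=1,2->0] -> levels [7 6 7]
Step 5: flows [0->1,0=2] -> levels [6 7 7]
Step 6: flows [1->0,2->0] -> levels [8 6 6]
Step 7: flows [0->1,0->2] -> levels [6 7 7]
  -> period-2 cycle: step 7 state = step 5 state; never stabilizes
  -> state at step 30: (30-5) mod 2 = 1, same as step 6 -> [8 6 6]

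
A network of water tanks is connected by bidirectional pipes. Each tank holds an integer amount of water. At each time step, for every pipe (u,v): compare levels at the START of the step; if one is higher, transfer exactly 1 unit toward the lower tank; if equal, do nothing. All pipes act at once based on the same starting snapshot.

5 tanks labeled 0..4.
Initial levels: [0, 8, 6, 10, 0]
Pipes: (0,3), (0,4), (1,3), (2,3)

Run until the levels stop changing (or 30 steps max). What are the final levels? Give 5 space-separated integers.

Step 1: flows [3->0,0=4,3->1,3->2] -> levels [1 9 7 7 0]
Step 2: flows [3->0,0->4,1->3,2=3] -> levels [1 8 7 7 1]
Step 3: flows [3->0,0=4,1->3,2=3] -> levels [2 7 7 7 1]
Step 4: flows [3->0,0->4,1=3,2=3] -> levels [2 7 7 6 2]
Step 5: flows [3->0,0=4,1->3,2->3] -> levels [3 6 6 7 2]
Step 6: flows [3->0,0->4,3->1,3->2] -> levels [3 7 7 4 3]
Step 7: flows [3->0,0=4,1->3,2->3] -> levels [4 6 6 5 3]
Step 8: flows [3->0,0->4,1->3,2->3] -> levels [4 5 5 6 4]
Step 9: flows [3->0,0=4,3->1,3->2] -> levels [5 6 6 3 4]
Step 10: flows [0->3,0->4,1->3,2->3] -> levels [3 5 5 6 5]
Step 11: flows [3->0,4->0,3->1,3->2] -> levels [5 6 6 3 4]
  -> period-2 cycle: step 11 state = step 9 state; never stabilizes
  -> state at step 30: (30-9) mod 2 = 1, same as step 10 -> [3 5 5 6 5]

Answer: 3 5 5 6 5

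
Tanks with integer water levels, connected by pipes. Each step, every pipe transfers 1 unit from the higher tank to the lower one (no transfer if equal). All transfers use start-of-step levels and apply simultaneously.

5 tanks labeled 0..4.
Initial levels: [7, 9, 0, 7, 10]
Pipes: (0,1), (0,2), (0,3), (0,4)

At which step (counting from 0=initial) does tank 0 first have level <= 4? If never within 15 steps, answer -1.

Answer: -1

Derivation:
Step 1: flows [1->0,0->2,0=3,4->0] -> levels [8 8 1 7 9]
Step 2: flows [0=1,0->2,0->3,4->0] -> levels [7 8 2 8 8]
Step 3: flows [1->0,0->2,3->0,4->0] -> levels [9 7 3 7 7]
Step 4: flows [0->1,0->2,0->3,0->4] -> levels [5 8 4 8 8]
Step 5: flows [1->0,0->2,3->0,4->0] -> levels [7 7 5 7 7]
Step 6: flows [0=1,0->2,0=3,0=4] -> levels [6 7 6 7 7]
Step 7: flows [1->0,0=2,3->0,4->0] -> levels [9 6 6 6 6]
Step 8: flows [0->1,0->2,0->3,0->4] -> levels [5 7 7 7 7]
Step 9: flows [1->0,2->0,3->0,4->0] -> levels [9 6 6 6 6]
  -> period-2 cycle (repeats step 7); tank 0 never drops to <=4
Tank 0 never reaches <=4 within 15 steps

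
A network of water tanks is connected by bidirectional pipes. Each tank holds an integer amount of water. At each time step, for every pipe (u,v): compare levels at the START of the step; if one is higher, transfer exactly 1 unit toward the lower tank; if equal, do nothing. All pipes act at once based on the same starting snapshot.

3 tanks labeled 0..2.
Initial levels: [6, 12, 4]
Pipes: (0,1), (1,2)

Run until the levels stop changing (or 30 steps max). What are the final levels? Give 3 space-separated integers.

Answer: 7 8 7

Derivation:
Step 1: flows [1->0,1->2] -> levels [7 10 5]
Step 2: flows [1->0,1->2] -> levels [8 8 6]
Step 3: flows [0=1,1->2] -> levels [8 7 7]
Step 4: flows [0->1,1=2] -> levels [7 8 7]
Step 5: flows [1->0,1->2] -> levels [8 6 8]
Step 6: flows [0->1,2->1] -> levels [7 8 7]
  -> period-2 cycle: step 6 state = step 4 state; never stabilizes
  -> state at step 30: (30-4) mod 2 = 0, same as step 4 -> [7 8 7]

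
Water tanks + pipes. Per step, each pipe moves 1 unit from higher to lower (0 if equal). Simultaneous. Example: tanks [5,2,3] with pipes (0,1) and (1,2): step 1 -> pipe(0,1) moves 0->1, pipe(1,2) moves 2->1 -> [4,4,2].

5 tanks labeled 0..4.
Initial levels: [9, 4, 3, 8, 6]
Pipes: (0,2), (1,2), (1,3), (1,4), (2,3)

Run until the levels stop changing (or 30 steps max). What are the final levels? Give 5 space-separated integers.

Step 1: flows [0->2,1->2,3->1,4->1,3->2] -> levels [8 5 6 6 5]
Step 2: flows [0->2,2->1,3->1,1=4,2=3] -> levels [7 7 6 5 5]
Step 3: flows [0->2,1->2,1->3,1->4,2->3] -> levels [6 4 7 7 6]
Step 4: flows [2->0,2->1,3->1,4->1,2=3] -> levels [7 7 5 6 5]
Step 5: flows [0->2,1->2,1->3,1->4,3->2] -> levels [6 4 8 6 6]
Step 6: flows [2->0,2->1,3->1,4->1,2->3] -> levels [7 7 5 6 5]
  -> period-2 cycle: step 6 state = step 4 state; never stabilizes
  -> state at step 30: (30-4) mod 2 = 0, same as step 4 -> [7 7 5 6 5]

Answer: 7 7 5 6 5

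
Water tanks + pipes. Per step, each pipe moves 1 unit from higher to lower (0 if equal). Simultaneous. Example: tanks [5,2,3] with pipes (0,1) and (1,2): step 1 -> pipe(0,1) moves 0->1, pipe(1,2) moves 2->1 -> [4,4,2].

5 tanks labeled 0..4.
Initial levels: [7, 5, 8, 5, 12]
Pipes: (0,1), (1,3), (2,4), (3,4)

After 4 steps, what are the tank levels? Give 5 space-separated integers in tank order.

Answer: 7 6 8 8 8

Derivation:
Step 1: flows [0->1,1=3,4->2,4->3] -> levels [6 6 9 6 10]
Step 2: flows [0=1,1=3,4->2,4->3] -> levels [6 6 10 7 8]
Step 3: flows [0=1,3->1,2->4,4->3] -> levels [6 7 9 7 8]
Step 4: flows [1->0,1=3,2->4,4->3] -> levels [7 6 8 8 8]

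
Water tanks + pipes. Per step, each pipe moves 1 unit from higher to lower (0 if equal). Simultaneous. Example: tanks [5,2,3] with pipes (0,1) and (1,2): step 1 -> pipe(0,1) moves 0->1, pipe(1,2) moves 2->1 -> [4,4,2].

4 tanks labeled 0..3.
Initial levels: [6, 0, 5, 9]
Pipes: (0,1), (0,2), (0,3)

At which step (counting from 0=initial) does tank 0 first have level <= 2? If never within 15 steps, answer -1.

Answer: -1

Derivation:
Step 1: flows [0->1,0->2,3->0] -> levels [5 1 6 8]
Step 2: flows [0->1,2->0,3->0] -> levels [6 2 5 7]
Step 3: flows [0->1,0->2,3->0] -> levels [5 3 6 6]
Step 4: flows [0->1,2->0,3->0] -> levels [6 4 5 5]
Step 5: flows [0->1,0->2,0->3] -> levels [3 5 6 6]
Step 6: flows [1->0,2->0,3->0] -> levels [6 4 5 5]
  -> period-2 cycle (repeats step 4); tank 0 never drops to <=2
Tank 0 never reaches <=2 within 15 steps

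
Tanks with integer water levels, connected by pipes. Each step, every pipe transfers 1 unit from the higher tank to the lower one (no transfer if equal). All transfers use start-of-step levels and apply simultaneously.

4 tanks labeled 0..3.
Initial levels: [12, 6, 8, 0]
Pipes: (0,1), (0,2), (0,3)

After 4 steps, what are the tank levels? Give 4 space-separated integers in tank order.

Step 1: flows [0->1,0->2,0->3] -> levels [9 7 9 1]
Step 2: flows [0->1,0=2,0->3] -> levels [7 8 9 2]
Step 3: flows [1->0,2->0,0->3] -> levels [8 7 8 3]
Step 4: flows [0->1,0=2,0->3] -> levels [6 8 8 4]

Answer: 6 8 8 4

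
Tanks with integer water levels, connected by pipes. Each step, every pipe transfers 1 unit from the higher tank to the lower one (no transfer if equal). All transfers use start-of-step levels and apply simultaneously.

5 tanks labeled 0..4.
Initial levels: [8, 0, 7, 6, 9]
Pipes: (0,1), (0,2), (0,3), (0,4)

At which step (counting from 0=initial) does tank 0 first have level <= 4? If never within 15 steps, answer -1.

Step 1: flows [0->1,0->2,0->3,4->0] -> levels [6 1 8 7 8]
Step 2: flows [0->1,2->0,3->0,4->0] -> levels [8 2 7 6 7]
Step 3: flows [0->1,0->2,0->3,0->4] -> levels [4 3 8 7 8]
Tank 0 first reaches <=4 at step 3

Answer: 3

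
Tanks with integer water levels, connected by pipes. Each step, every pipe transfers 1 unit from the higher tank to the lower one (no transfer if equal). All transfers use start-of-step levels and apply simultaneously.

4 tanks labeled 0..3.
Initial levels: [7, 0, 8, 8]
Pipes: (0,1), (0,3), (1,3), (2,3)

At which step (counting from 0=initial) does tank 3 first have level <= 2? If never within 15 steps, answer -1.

Answer: -1

Derivation:
Step 1: flows [0->1,3->0,3->1,2=3] -> levels [7 2 8 6]
Step 2: flows [0->1,0->3,3->1,2->3] -> levels [5 4 7 7]
Step 3: flows [0->1,3->0,3->1,2=3] -> levels [5 6 7 5]
Step 4: flows [1->0,0=3,1->3,2->3] -> levels [6 4 6 7]
Step 5: flows [0->1,3->0,3->1,3->2] -> levels [6 6 7 4]
Step 6: flows [0=1,0->3,1->3,2->3] -> levels [5 5 6 7]
Step 7: flows [0=1,3->0,3->1,3->2] -> levels [6 6 7 4]
  -> period-2 cycle (repeats step 5); tank 3 never drops to <=2
Tank 3 never reaches <=2 within 15 steps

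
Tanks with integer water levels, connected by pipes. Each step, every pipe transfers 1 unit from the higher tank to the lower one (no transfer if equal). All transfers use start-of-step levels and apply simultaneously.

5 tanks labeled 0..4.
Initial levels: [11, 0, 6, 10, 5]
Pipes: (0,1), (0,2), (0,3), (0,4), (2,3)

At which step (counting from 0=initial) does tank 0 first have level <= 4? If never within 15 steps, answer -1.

Step 1: flows [0->1,0->2,0->3,0->4,3->2] -> levels [7 1 8 10 6]
Step 2: flows [0->1,2->0,3->0,0->4,3->2] -> levels [7 2 8 8 7]
Step 3: flows [0->1,2->0,3->0,0=4,2=3] -> levels [8 3 7 7 7]
Step 4: flows [0->1,0->2,0->3,0->4,2=3] -> levels [4 4 8 8 8]
Tank 0 first reaches <=4 at step 4

Answer: 4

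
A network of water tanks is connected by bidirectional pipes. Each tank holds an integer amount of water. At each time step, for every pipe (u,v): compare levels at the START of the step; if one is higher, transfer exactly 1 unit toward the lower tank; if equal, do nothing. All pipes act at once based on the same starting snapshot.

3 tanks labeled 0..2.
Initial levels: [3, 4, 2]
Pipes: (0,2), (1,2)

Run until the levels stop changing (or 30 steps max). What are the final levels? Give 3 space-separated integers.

Step 1: flows [0->2,1->2] -> levels [2 3 4]
Step 2: flows [2->0,2->1] -> levels [3 4 2]
  -> period-2 cycle: step 2 state = step 0 state; never stabilizes
  -> state at step 30: (30-0) mod 2 = 0, same as step 0 -> [3 4 2]

Answer: 3 4 2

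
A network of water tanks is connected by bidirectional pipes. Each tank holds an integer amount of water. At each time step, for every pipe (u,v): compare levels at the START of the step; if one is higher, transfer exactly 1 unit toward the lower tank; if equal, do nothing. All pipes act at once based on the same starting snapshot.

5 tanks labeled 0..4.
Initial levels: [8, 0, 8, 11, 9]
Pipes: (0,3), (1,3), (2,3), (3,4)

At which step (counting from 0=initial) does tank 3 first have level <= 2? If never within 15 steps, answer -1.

Answer: -1

Derivation:
Step 1: flows [3->0,3->1,3->2,3->4] -> levels [9 1 9 7 10]
Step 2: flows [0->3,3->1,2->3,4->3] -> levels [8 2 8 9 9]
Step 3: flows [3->0,3->1,3->2,3=4] -> levels [9 3 9 6 9]
Step 4: flows [0->3,3->1,2->3,4->3] -> levels [8 4 8 8 8]
Step 5: flows [0=3,3->1,2=3,3=4] -> levels [8 5 8 7 8]
Step 6: flows [0->3,3->1,2->3,4->3] -> levels [7 6 7 9 7]
Step 7: flows [3->0,3->1,3->2,3->4] -> levels [8 7 8 5 8]
Step 8: flows [0->3,1->3,2->3,4->3] -> levels [7 6 7 9 7]
  -> period-2 cycle (repeats step 6); tank 3 never drops to <=2
Tank 3 never reaches <=2 within 15 steps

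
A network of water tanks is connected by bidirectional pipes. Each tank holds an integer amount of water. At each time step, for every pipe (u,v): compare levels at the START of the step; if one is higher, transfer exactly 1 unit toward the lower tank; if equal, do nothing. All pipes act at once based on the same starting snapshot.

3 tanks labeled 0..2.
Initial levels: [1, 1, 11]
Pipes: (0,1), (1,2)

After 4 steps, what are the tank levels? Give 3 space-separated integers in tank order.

Answer: 3 3 7

Derivation:
Step 1: flows [0=1,2->1] -> levels [1 2 10]
Step 2: flows [1->0,2->1] -> levels [2 2 9]
Step 3: flows [0=1,2->1] -> levels [2 3 8]
Step 4: flows [1->0,2->1] -> levels [3 3 7]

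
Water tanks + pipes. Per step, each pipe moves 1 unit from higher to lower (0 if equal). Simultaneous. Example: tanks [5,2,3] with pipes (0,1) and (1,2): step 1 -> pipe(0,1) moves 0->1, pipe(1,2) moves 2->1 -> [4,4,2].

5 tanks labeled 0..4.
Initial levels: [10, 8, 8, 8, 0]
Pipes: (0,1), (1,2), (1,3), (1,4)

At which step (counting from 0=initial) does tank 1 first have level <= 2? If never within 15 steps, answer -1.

Answer: -1

Derivation:
Step 1: flows [0->1,1=2,1=3,1->4] -> levels [9 8 8 8 1]
Step 2: flows [0->1,1=2,1=3,1->4] -> levels [8 8 8 8 2]
Step 3: flows [0=1,1=2,1=3,1->4] -> levels [8 7 8 8 3]
Step 4: flows [0->1,2->1,3->1,1->4] -> levels [7 9 7 7 4]
Step 5: flows [1->0,1->2,1->3,1->4] -> levels [8 5 8 8 5]
Step 6: flows [0->1,2->1,3->1,1=4] -> levels [7 8 7 7 5]
Step 7: flows [1->0,1->2,1->3,1->4] -> levels [8 4 8 8 6]
Step 8: flows [0->1,2->1,3->1,4->1] -> levels [7 8 7 7 5]
  -> period-2 cycle (repeats step 6); tank 1 never drops to <=2
Tank 1 never reaches <=2 within 15 steps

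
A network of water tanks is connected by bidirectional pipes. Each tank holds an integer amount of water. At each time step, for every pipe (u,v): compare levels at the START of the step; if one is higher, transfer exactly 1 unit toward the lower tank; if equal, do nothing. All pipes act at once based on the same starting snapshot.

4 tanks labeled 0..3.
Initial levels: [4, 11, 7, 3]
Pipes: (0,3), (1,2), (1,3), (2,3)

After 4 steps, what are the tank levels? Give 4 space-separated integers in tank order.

Step 1: flows [0->3,1->2,1->3,2->3] -> levels [3 9 7 6]
Step 2: flows [3->0,1->2,1->3,2->3] -> levels [4 7 7 7]
Step 3: flows [3->0,1=2,1=3,2=3] -> levels [5 7 7 6]
Step 4: flows [3->0,1=2,1->3,2->3] -> levels [6 6 6 7]

Answer: 6 6 6 7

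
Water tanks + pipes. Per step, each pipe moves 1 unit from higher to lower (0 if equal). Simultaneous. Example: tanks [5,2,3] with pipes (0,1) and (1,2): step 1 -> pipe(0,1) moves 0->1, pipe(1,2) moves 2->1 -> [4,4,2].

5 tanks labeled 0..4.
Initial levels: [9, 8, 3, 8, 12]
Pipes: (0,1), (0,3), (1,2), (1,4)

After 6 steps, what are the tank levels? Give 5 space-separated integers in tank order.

Step 1: flows [0->1,0->3,1->2,4->1] -> levels [7 9 4 9 11]
Step 2: flows [1->0,3->0,1->2,4->1] -> levels [9 8 5 8 10]
Step 3: flows [0->1,0->3,1->2,4->1] -> levels [7 9 6 9 9]
Step 4: flows [1->0,3->0,1->2,1=4] -> levels [9 7 7 8 9]
Step 5: flows [0->1,0->3,1=2,4->1] -> levels [7 9 7 9 8]
Step 6: flows [1->0,3->0,1->2,1->4] -> levels [9 6 8 8 9]

Answer: 9 6 8 8 9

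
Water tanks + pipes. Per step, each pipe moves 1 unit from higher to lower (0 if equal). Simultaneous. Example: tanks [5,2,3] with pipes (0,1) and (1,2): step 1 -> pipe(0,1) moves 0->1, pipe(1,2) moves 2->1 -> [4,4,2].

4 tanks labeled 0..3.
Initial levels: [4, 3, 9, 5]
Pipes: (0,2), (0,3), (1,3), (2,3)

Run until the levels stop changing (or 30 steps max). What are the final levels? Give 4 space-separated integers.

Answer: 5 4 5 7

Derivation:
Step 1: flows [2->0,3->0,3->1,2->3] -> levels [6 4 7 4]
Step 2: flows [2->0,0->3,1=3,2->3] -> levels [6 4 5 6]
Step 3: flows [0->2,0=3,3->1,3->2] -> levels [5 5 7 4]
Step 4: flows [2->0,0->3,1->3,2->3] -> levels [5 4 5 7]
Step 5: flows [0=2,3->0,3->1,3->2] -> levels [6 5 6 4]
Step 6: flows [0=2,0->3,1->3,2->3] -> levels [5 4 5 7]
  -> period-2 cycle: step 6 state = step 4 state; never stabilizes
  -> state at step 30: (30-4) mod 2 = 0, same as step 4 -> [5 4 5 7]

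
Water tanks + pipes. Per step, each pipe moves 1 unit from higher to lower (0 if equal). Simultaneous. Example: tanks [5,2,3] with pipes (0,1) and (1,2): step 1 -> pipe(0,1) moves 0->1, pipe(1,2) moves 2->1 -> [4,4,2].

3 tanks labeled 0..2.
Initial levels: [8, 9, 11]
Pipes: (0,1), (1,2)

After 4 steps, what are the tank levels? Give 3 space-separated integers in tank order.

Step 1: flows [1->0,2->1] -> levels [9 9 10]
Step 2: flows [0=1,2->1] -> levels [9 10 9]
Step 3: flows [1->0,1->2] -> levels [10 8 10]
Step 4: flows [0->1,2->1] -> levels [9 10 9]

Answer: 9 10 9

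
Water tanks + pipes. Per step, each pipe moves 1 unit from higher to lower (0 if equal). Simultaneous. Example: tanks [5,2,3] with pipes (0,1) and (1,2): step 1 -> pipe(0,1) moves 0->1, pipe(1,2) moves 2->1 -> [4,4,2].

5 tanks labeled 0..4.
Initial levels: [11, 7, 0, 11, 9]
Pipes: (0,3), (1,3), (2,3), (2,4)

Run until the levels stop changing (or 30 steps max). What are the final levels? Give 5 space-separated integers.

Answer: 9 9 8 6 6

Derivation:
Step 1: flows [0=3,3->1,3->2,4->2] -> levels [11 8 2 9 8]
Step 2: flows [0->3,3->1,3->2,4->2] -> levels [10 9 4 8 7]
Step 3: flows [0->3,1->3,3->2,4->2] -> levels [9 8 6 9 6]
Step 4: flows [0=3,3->1,3->2,2=4] -> levels [9 9 7 7 6]
Step 5: flows [0->3,1->3,2=3,2->4] -> levels [8 8 6 9 7]
Step 6: flows [3->0,3->1,3->2,4->2] -> levels [9 9 8 6 6]
Step 7: flows [0->3,1->3,2->3,2->4] -> levels [8 8 6 9 7]
  -> period-2 cycle: step 7 state = step 5 state; never stabilizes
  -> state at step 30: (30-5) mod 2 = 1, same as step 6 -> [9 9 8 6 6]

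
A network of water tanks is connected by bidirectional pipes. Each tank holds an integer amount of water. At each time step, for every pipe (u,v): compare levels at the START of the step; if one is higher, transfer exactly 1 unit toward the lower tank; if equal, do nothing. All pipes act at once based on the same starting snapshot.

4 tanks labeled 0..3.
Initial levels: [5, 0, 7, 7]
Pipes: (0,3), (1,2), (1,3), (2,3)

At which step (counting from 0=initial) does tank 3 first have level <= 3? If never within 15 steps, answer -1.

Answer: 3

Derivation:
Step 1: flows [3->0,2->1,3->1,2=3] -> levels [6 2 6 5]
Step 2: flows [0->3,2->1,3->1,2->3] -> levels [5 4 4 6]
Step 3: flows [3->0,1=2,3->1,3->2] -> levels [6 5 5 3]
Tank 3 first reaches <=3 at step 3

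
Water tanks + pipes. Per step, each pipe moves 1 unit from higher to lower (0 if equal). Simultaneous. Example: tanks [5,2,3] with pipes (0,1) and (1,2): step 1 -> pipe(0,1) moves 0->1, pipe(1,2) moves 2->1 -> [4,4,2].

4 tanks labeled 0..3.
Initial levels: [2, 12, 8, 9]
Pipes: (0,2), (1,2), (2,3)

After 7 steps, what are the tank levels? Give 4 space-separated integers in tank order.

Step 1: flows [2->0,1->2,3->2] -> levels [3 11 9 8]
Step 2: flows [2->0,1->2,2->3] -> levels [4 10 8 9]
Step 3: flows [2->0,1->2,3->2] -> levels [5 9 9 8]
Step 4: flows [2->0,1=2,2->3] -> levels [6 9 7 9]
Step 5: flows [2->0,1->2,3->2] -> levels [7 8 8 8]
Step 6: flows [2->0,1=2,2=3] -> levels [8 8 7 8]
Step 7: flows [0->2,1->2,3->2] -> levels [7 7 10 7]

Answer: 7 7 10 7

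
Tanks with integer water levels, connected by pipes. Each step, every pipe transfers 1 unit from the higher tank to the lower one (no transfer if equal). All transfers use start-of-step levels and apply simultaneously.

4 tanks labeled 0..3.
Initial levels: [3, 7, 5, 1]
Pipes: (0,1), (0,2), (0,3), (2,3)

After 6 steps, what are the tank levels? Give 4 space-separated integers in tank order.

Answer: 3 5 4 4

Derivation:
Step 1: flows [1->0,2->0,0->3,2->3] -> levels [4 6 3 3]
Step 2: flows [1->0,0->2,0->3,2=3] -> levels [3 5 4 4]
Step 3: flows [1->0,2->0,3->0,2=3] -> levels [6 4 3 3]
Step 4: flows [0->1,0->2,0->3,2=3] -> levels [3 5 4 4]
  -> period-2 cycle: step 4 state = step 2 state
  -> state at step 6: (6-2) mod 2 = 0, same as step 2 -> [3 5 4 4]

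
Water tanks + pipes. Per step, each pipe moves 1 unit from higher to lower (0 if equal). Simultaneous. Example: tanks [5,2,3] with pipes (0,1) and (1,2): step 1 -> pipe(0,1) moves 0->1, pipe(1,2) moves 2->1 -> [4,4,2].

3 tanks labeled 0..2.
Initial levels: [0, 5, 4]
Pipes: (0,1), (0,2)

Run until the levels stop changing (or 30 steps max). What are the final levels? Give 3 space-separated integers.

Answer: 4 3 2

Derivation:
Step 1: flows [1->0,2->0] -> levels [2 4 3]
Step 2: flows [1->0,2->0] -> levels [4 3 2]
Step 3: flows [0->1,0->2] -> levels [2 4 3]
  -> period-2 cycle: step 3 state = step 1 state; never stabilizes
  -> state at step 30: (30-1) mod 2 = 1, same as step 2 -> [4 3 2]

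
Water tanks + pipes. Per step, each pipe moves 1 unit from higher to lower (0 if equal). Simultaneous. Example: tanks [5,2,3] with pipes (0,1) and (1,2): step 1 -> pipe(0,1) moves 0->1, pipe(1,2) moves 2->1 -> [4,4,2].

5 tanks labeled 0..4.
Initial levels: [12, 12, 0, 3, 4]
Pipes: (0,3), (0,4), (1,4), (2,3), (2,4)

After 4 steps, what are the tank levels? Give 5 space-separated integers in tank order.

Step 1: flows [0->3,0->4,1->4,3->2,4->2] -> levels [10 11 2 3 5]
Step 2: flows [0->3,0->4,1->4,3->2,4->2] -> levels [8 10 4 3 6]
Step 3: flows [0->3,0->4,1->4,2->3,4->2] -> levels [6 9 4 5 7]
Step 4: flows [0->3,4->0,1->4,3->2,4->2] -> levels [6 8 6 5 6]

Answer: 6 8 6 5 6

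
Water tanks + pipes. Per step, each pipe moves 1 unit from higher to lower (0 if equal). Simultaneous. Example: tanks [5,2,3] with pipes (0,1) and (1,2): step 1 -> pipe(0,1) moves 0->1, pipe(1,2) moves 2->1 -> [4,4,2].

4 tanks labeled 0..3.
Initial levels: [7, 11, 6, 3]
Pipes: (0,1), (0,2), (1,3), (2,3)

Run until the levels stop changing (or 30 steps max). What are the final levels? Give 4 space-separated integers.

Answer: 8 5 6 8

Derivation:
Step 1: flows [1->0,0->2,1->3,2->3] -> levels [7 9 6 5]
Step 2: flows [1->0,0->2,1->3,2->3] -> levels [7 7 6 7]
Step 3: flows [0=1,0->2,1=3,3->2] -> levels [6 7 8 6]
Step 4: flows [1->0,2->0,1->3,2->3] -> levels [8 5 6 8]
Step 5: flows [0->1,0->2,3->1,3->2] -> levels [6 7 8 6]
  -> period-2 cycle: step 5 state = step 3 state; never stabilizes
  -> state at step 30: (30-3) mod 2 = 1, same as step 4 -> [8 5 6 8]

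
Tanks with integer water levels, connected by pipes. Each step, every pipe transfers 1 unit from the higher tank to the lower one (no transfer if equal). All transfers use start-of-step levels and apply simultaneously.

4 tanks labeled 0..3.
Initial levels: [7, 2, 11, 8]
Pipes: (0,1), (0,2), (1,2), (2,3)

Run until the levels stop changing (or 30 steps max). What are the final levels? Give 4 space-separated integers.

Answer: 8 6 7 7

Derivation:
Step 1: flows [0->1,2->0,2->1,2->3] -> levels [7 4 8 9]
Step 2: flows [0->1,2->0,2->1,3->2] -> levels [7 6 7 8]
Step 3: flows [0->1,0=2,2->1,3->2] -> levels [6 8 7 7]
Step 4: flows [1->0,2->0,1->2,2=3] -> levels [8 6 7 7]
Step 5: flows [0->1,0->2,2->1,2=3] -> levels [6 8 7 7]
  -> period-2 cycle: step 5 state = step 3 state; never stabilizes
  -> state at step 30: (30-3) mod 2 = 1, same as step 4 -> [8 6 7 7]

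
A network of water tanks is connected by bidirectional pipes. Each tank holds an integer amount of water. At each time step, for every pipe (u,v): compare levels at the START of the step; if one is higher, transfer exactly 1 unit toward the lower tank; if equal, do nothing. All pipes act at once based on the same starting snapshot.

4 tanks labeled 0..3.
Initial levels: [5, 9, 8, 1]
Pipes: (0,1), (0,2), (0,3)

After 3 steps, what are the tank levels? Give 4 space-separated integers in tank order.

Step 1: flows [1->0,2->0,0->3] -> levels [6 8 7 2]
Step 2: flows [1->0,2->0,0->3] -> levels [7 7 6 3]
Step 3: flows [0=1,0->2,0->3] -> levels [5 7 7 4]

Answer: 5 7 7 4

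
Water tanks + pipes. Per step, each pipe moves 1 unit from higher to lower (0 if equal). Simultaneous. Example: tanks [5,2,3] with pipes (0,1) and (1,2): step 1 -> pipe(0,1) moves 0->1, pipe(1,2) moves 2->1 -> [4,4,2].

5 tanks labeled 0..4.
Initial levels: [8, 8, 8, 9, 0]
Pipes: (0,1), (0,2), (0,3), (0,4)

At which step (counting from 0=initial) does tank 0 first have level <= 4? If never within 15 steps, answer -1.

Step 1: flows [0=1,0=2,3->0,0->4] -> levels [8 8 8 8 1]
Step 2: flows [0=1,0=2,0=3,0->4] -> levels [7 8 8 8 2]
Step 3: flows [1->0,2->0,3->0,0->4] -> levels [9 7 7 7 3]
Step 4: flows [0->1,0->2,0->3,0->4] -> levels [5 8 8 8 4]
Step 5: flows [1->0,2->0,3->0,0->4] -> levels [7 7 7 7 5]
Step 6: flows [0=1,0=2,0=3,0->4] -> levels [6 7 7 7 6]
Step 7: flows [1->0,2->0,3->0,0=4] -> levels [9 6 6 6 6]
Step 8: flows [0->1,0->2,0->3,0->4] -> levels [5 7 7 7 7]
Step 9: flows [1->0,2->0,3->0,4->0] -> levels [9 6 6 6 6]
  -> period-2 cycle (repeats step 7); tank 0 never drops to <=4
Tank 0 never reaches <=4 within 15 steps

Answer: -1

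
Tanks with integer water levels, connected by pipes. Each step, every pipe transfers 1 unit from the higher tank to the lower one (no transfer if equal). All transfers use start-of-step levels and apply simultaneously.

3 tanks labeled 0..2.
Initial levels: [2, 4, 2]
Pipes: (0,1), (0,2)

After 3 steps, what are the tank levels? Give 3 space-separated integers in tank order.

Answer: 4 2 2

Derivation:
Step 1: flows [1->0,0=2] -> levels [3 3 2]
Step 2: flows [0=1,0->2] -> levels [2 3 3]
Step 3: flows [1->0,2->0] -> levels [4 2 2]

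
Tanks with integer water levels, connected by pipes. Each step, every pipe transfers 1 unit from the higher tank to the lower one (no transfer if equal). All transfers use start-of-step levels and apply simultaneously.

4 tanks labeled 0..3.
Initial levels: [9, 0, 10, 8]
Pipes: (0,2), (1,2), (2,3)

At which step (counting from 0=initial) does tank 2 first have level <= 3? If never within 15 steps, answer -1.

Answer: -1

Derivation:
Step 1: flows [2->0,2->1,2->3] -> levels [10 1 7 9]
Step 2: flows [0->2,2->1,3->2] -> levels [9 2 8 8]
Step 3: flows [0->2,2->1,2=3] -> levels [8 3 8 8]
Step 4: flows [0=2,2->1,2=3] -> levels [8 4 7 8]
Step 5: flows [0->2,2->1,3->2] -> levels [7 5 8 7]
Step 6: flows [2->0,2->1,2->3] -> levels [8 6 5 8]
Step 7: flows [0->2,1->2,3->2] -> levels [7 5 8 7]
  -> period-2 cycle (repeats step 5); tank 2 never drops to <=3
Tank 2 never reaches <=3 within 15 steps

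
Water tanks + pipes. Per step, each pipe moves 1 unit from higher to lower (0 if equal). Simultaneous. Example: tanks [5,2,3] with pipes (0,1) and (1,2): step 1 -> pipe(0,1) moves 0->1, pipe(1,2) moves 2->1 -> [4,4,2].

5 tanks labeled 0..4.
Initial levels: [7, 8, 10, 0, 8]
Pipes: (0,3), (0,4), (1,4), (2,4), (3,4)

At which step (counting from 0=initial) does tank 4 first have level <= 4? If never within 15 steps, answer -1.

Step 1: flows [0->3,4->0,1=4,2->4,4->3] -> levels [7 8 9 2 7]
Step 2: flows [0->3,0=4,1->4,2->4,4->3] -> levels [6 7 8 4 8]
Step 3: flows [0->3,4->0,4->1,2=4,4->3] -> levels [6 8 8 6 5]
Step 4: flows [0=3,0->4,1->4,2->4,3->4] -> levels [5 7 7 5 9]
Step 5: flows [0=3,4->0,4->1,4->2,4->3] -> levels [6 8 8 6 5]
  -> period-2 cycle (repeats step 3); tank 4 never drops to <=4
Tank 4 never reaches <=4 within 15 steps

Answer: -1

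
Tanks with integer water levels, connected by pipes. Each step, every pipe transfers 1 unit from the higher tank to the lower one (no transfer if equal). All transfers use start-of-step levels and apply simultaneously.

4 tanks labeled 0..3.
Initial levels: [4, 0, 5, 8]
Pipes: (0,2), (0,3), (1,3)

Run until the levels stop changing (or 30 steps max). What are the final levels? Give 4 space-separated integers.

Step 1: flows [2->0,3->0,3->1] -> levels [6 1 4 6]
Step 2: flows [0->2,0=3,3->1] -> levels [5 2 5 5]
Step 3: flows [0=2,0=3,3->1] -> levels [5 3 5 4]
Step 4: flows [0=2,0->3,3->1] -> levels [4 4 5 4]
Step 5: flows [2->0,0=3,1=3] -> levels [5 4 4 4]
Step 6: flows [0->2,0->3,1=3] -> levels [3 4 5 5]
Step 7: flows [2->0,3->0,3->1] -> levels [5 5 4 3]
Step 8: flows [0->2,0->3,1->3] -> levels [3 4 5 5]
  -> period-2 cycle: step 8 state = step 6 state; never stabilizes
  -> state at step 30: (30-6) mod 2 = 0, same as step 6 -> [3 4 5 5]

Answer: 3 4 5 5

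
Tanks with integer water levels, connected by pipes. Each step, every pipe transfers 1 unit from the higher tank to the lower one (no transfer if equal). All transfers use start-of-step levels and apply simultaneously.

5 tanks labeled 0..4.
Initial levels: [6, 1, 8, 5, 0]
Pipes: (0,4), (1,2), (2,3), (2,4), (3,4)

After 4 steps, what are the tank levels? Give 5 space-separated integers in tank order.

Answer: 4 4 2 4 6

Derivation:
Step 1: flows [0->4,2->1,2->3,2->4,3->4] -> levels [5 2 5 5 3]
Step 2: flows [0->4,2->1,2=3,2->4,3->4] -> levels [4 3 3 4 6]
Step 3: flows [4->0,1=2,3->2,4->2,4->3] -> levels [5 3 5 4 3]
Step 4: flows [0->4,2->1,2->3,2->4,3->4] -> levels [4 4 2 4 6]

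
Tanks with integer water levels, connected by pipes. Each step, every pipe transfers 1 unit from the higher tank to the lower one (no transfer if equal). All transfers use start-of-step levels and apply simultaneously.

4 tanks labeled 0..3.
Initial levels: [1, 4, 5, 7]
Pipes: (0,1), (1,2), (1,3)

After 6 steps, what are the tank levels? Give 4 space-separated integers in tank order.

Step 1: flows [1->0,2->1,3->1] -> levels [2 5 4 6]
Step 2: flows [1->0,1->2,3->1] -> levels [3 4 5 5]
Step 3: flows [1->0,2->1,3->1] -> levels [4 5 4 4]
Step 4: flows [1->0,1->2,1->3] -> levels [5 2 5 5]
Step 5: flows [0->1,2->1,3->1] -> levels [4 5 4 4]
  -> period-2 cycle: step 5 state = step 3 state
  -> state at step 6: (6-3) mod 2 = 1, same as step 4 -> [5 2 5 5]

Answer: 5 2 5 5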